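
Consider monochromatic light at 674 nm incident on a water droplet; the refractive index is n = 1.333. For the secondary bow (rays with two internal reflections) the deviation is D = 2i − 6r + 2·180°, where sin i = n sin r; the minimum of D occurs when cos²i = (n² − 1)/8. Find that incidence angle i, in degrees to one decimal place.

71.8°

cos²i = (1.333² − 1)/8 = (1.77689 − 1)/8 = 0.09711.
cos i = 0.31163, so i = 71.843°.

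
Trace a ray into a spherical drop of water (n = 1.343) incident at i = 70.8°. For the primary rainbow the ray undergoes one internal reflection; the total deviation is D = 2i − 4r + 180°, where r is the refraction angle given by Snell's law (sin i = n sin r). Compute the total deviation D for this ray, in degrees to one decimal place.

sin r = sin 70.8° / 1.343 = 0.9444/1.343 = 0.7032; r = 44.68°.
D = 2·70.8° − 4·44.68° + 180° = 141.60° − 178.73° + 180° = 142.87°.

142.9°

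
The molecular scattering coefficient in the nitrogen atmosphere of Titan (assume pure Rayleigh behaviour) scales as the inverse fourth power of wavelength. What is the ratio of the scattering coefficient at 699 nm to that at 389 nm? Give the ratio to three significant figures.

Rayleigh scattering ∝ λ⁻⁴, so the ratio of coefficients is the inverse fourth power of the wavelength ratio.
σ(699)/σ(389) = (389/699)⁴ = (0.5565)⁴ = 0.09592.

0.0959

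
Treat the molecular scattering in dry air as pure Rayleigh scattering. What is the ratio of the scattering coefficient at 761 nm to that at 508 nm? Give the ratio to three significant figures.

0.199

Rayleigh scattering ∝ λ⁻⁴, so the ratio of coefficients is the inverse fourth power of the wavelength ratio.
σ(761)/σ(508) = (508/761)⁴ = (0.6675)⁴ = 0.1986.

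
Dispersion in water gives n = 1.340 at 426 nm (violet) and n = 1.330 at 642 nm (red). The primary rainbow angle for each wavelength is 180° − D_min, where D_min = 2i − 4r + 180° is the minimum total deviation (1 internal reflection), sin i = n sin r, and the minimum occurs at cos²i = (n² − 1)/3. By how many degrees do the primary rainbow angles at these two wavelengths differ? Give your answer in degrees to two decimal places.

1.45°

At 426 nm (n = 1.340): cos²i = 0.26520 → i = 59.004°, r = 39.770°, D_min = 138.929°, rainbow angle = 41.071°.
At 642 nm (n = 1.330): cos²i = 0.25630 → i = 59.585°, r = 40.422°, D_min = 137.484°, rainbow angle = 42.516°.
Angular width = |41.071° − 42.516°| = 1.445°.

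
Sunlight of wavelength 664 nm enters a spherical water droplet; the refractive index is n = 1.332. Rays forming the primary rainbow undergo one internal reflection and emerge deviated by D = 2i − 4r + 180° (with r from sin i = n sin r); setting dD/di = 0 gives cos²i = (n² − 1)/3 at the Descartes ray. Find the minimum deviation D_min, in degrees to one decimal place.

cos²i = (1.77422 − 1)/3 = 0.25807; i = arccos(0.50801) = 59.469°.
sin r = sin 59.469°/1.332 = 0.64666; r = 40.290°.
D_min = 2·59.469° − 4·40.290° + 180° = 137.776°.

137.8°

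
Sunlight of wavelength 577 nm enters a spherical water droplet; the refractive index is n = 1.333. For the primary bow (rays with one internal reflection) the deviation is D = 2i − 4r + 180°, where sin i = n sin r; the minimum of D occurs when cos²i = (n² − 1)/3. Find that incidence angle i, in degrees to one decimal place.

59.4°

cos²i = (1.333² − 1)/3 = (1.77689 − 1)/3 = 0.25896.
cos i = 0.50888, so i = 59.410°.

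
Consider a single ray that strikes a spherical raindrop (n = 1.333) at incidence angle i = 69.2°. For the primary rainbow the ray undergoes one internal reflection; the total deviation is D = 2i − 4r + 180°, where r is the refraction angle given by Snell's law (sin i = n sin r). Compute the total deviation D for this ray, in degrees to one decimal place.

140.3°

sin r = sin 69.2° / 1.333 = 0.9348/1.333 = 0.7013; r = 44.53°.
D = 2·69.2° − 4·44.53° + 180° = 138.40° − 178.12° + 180° = 140.28°.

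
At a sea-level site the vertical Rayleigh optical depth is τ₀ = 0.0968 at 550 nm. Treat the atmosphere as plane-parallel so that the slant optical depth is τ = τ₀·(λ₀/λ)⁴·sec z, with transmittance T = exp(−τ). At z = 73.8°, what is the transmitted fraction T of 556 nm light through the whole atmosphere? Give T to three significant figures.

sec 73.8° = 3.5843.
τ = 0.0968 × (550/556)⁴ × 3.5843 = 0.0968 × 0.9575 × 3.5843 = 0.3322.
T = exp(−0.3322) = 0.7173.

0.717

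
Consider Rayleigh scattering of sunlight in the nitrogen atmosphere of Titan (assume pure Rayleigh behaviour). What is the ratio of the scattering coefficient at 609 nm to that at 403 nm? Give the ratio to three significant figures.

0.192

Rayleigh scattering ∝ λ⁻⁴, so the ratio of coefficients is the inverse fourth power of the wavelength ratio.
σ(609)/σ(403) = (403/609)⁴ = (0.6617)⁴ = 0.1918.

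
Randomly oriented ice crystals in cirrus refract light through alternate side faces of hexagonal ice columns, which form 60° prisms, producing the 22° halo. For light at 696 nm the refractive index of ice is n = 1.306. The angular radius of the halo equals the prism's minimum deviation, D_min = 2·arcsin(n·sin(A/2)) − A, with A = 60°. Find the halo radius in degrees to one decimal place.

21.5°

n·sin(A/2) = 1.306 × sin 30° = 1.306 × 0.5000 = 0.6530.
D_min = 2·arcsin(0.6530) − 60° = 2 × 40.768° − 60° = 21.536°.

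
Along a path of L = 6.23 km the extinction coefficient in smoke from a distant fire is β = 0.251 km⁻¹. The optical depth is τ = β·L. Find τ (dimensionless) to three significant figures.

τ = β·L = 0.251 × 6.23 = 1.5637.

1.56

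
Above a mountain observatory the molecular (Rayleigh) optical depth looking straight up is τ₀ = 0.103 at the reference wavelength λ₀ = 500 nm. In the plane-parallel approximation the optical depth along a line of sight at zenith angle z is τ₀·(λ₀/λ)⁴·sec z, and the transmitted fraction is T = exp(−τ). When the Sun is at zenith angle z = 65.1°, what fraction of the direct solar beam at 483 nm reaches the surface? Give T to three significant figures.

sec 65.1° = 2.3751.
τ = 0.103 × (500/483)⁴ × 2.3751 = 0.103 × 1.1484 × 2.3751 = 0.2809.
T = exp(−0.2809) = 0.7551.

0.755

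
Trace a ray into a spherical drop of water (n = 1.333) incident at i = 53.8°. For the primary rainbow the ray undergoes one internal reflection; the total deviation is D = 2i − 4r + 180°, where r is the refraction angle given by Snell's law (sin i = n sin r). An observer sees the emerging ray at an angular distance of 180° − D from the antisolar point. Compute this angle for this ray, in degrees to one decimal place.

41.4°

sin r = sin 53.8° / 1.333 = 0.8070/1.333 = 0.6054; r = 37.26°.
D = 2·53.8° − 4·37.26° + 180° = 107.60° − 149.02° + 180° = 138.58°.
Angle from antisolar point = 180° − D = 41.42°.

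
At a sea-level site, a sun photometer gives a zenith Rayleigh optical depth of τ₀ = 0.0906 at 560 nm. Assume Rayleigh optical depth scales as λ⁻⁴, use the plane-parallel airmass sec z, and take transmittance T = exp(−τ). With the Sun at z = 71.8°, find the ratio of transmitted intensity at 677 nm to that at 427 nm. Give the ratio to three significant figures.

Airmass: sec 71.8° = 3.2017.
τ(677 nm) = 0.0906 × (560/677)⁴ × 3.2017 = 0.0906 × 0.4682 × 3.2017 = 0.1358.
τ(427 nm) = 0.0906 × (560/427)⁴ × 3.2017 = 0.0906 × 2.9583 × 3.2017 = 0.8581.
T(677)/T(427) = exp(τ_B − τ_A) = exp(0.7223) = 2.0592.

2.06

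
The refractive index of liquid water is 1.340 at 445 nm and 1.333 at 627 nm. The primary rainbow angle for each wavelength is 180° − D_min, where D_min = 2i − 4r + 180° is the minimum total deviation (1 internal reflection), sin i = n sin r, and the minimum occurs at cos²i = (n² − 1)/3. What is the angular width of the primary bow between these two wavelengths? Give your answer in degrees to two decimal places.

1.01°

At 445 nm (n = 1.340): cos²i = 0.26520 → i = 59.004°, r = 39.770°, D_min = 138.929°, rainbow angle = 41.071°.
At 627 nm (n = 1.333): cos²i = 0.25896 → i = 59.410°, r = 40.225°, D_min = 137.922°, rainbow angle = 42.078°.
Angular width = |41.071° − 42.078°| = 1.007°.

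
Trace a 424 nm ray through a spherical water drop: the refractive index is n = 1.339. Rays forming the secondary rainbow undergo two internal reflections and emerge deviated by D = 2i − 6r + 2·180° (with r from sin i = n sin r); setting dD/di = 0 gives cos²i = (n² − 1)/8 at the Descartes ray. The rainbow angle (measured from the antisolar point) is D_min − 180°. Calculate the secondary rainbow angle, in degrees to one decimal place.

cos²i = (1.79292 − 1)/8 = 0.09912; i = arccos(0.31483) = 71.650°.
sin r = sin 71.650°/1.339 = 0.70885; r = 45.141°.
D_min = 2·71.650° − 6·45.141° + 360° = 232.451°.
Rainbow angle = D_min − 180° = 52.451°.

52.5°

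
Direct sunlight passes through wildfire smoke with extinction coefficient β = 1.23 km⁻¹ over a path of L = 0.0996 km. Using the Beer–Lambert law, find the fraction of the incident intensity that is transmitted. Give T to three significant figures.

0.885

τ = β·L = 1.23 × 0.0996 = 0.1225.
T = exp(−0.1225) = 0.8847.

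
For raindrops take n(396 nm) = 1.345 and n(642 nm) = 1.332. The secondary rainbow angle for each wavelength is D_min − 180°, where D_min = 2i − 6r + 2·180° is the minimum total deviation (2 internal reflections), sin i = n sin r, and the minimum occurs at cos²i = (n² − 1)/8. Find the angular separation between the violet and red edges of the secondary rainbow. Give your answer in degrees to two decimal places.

At 396 nm (n = 1.345): cos²i = 0.10113 → i = 71.458°, r = 44.821°, D_min = 233.987°, rainbow angle = 53.987°.
At 642 nm (n = 1.332): cos²i = 0.09678 → i = 71.875°, r = 45.520°, D_min = 230.628°, rainbow angle = 50.628°.
Angular width = |53.987° − 50.628°| = 3.359°.

3.36°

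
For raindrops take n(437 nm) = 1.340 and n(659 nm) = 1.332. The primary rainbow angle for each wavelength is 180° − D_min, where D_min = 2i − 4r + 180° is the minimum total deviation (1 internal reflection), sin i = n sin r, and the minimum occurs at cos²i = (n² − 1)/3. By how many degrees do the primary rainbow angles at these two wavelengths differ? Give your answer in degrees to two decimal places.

1.15°

At 437 nm (n = 1.340): cos²i = 0.26520 → i = 59.004°, r = 39.770°, D_min = 138.929°, rainbow angle = 41.071°.
At 659 nm (n = 1.332): cos²i = 0.25807 → i = 59.469°, r = 40.290°, D_min = 137.776°, rainbow angle = 42.224°.
Angular width = |41.071° − 42.224°| = 1.153°.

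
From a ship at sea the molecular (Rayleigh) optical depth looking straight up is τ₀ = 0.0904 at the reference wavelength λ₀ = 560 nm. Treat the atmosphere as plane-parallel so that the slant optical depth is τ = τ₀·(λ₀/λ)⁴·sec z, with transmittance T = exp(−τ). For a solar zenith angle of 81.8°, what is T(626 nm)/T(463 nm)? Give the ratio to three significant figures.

Airmass: sec 81.8° = 7.0112.
τ(626 nm) = 0.0904 × (560/626)⁴ × 7.0112 = 0.0904 × 0.6404 × 7.0112 = 0.4059.
τ(463 nm) = 0.0904 × (560/463)⁴ × 7.0112 = 0.0904 × 2.1401 × 7.0112 = 1.3564.
T(626)/T(463) = exp(τ_B − τ_A) = exp(0.9505) = 2.5870.

2.59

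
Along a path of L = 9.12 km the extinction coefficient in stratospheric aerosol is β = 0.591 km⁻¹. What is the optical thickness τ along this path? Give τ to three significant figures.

5.39

τ = β·L = 0.591 × 9.12 = 5.3899.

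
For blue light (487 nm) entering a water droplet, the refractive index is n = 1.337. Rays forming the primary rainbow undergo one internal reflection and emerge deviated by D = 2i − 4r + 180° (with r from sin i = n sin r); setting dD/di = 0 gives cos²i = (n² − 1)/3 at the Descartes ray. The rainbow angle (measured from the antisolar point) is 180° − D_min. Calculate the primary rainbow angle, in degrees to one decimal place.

41.5°

cos²i = (1.78757 − 1)/3 = 0.26252; i = arccos(0.51237) = 59.178°.
sin r = sin 59.178°/1.337 = 0.64231; r = 39.964°.
D_min = 2·59.178° − 4·39.964° + 180° = 138.500°.
Rainbow angle = 180° − D_min = 41.500°.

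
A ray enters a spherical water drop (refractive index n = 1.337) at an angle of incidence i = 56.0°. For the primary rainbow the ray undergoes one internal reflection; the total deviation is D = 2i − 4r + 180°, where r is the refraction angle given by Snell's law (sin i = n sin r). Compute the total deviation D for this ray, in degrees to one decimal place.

sin r = sin 56.0° / 1.337 = 0.8290/1.337 = 0.6201; r = 38.32°.
D = 2·56.0° − 4·38.32° + 180° = 112.00° − 153.29° + 180° = 138.71°.

138.7°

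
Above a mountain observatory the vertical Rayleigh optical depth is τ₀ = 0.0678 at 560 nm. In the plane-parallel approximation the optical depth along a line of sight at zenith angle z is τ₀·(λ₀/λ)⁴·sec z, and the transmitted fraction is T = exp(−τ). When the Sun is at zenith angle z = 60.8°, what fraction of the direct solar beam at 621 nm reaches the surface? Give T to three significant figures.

0.912

sec 60.8° = 2.0498.
τ = 0.0678 × (560/621)⁴ × 2.0498 = 0.0678 × 0.6613 × 2.0498 = 0.0919.
T = exp(−0.0919) = 0.9122.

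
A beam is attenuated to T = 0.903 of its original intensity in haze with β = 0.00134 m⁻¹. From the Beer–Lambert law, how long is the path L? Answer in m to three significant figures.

76.1 m

Beer–Lambert: T = exp(−βL) ⇒ L = −ln(T)/β = −ln(0.903)/0.00134 = 0.1020/0.00134 = 76.14 m.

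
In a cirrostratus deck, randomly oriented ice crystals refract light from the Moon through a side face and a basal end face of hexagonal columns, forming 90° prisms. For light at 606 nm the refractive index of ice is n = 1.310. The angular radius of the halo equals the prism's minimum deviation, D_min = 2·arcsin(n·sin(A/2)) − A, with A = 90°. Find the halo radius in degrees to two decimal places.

n·sin(A/2) = 1.310 × sin 45° = 1.310 × 0.7071 = 0.9263.
D_min = 2·arcsin(0.9263) − 90° = 2 × 67.867° − 90° = 45.733°.

45.73°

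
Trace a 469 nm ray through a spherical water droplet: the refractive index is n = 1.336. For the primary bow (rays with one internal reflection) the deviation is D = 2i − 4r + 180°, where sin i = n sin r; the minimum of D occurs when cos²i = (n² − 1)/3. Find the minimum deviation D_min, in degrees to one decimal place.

cos²i = (1.78490 − 1)/3 = 0.26163; i = arccos(0.51150) = 59.236°.
sin r = sin 59.236°/1.336 = 0.64318; r = 40.029°.
D_min = 2·59.236° − 4·40.029° + 180° = 138.356°.

138.4°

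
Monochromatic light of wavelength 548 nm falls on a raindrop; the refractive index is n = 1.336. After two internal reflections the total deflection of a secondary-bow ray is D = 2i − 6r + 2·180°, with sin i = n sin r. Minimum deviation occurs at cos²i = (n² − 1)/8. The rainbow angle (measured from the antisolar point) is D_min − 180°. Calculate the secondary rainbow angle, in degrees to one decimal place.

51.7°

cos²i = (1.78490 − 1)/8 = 0.09811; i = arccos(0.31323) = 71.746°.
sin r = sin 71.746°/1.336 = 0.71084; r = 45.303°.
D_min = 2·71.746° − 6·45.303° + 360° = 231.674°.
Rainbow angle = D_min − 180° = 51.674°.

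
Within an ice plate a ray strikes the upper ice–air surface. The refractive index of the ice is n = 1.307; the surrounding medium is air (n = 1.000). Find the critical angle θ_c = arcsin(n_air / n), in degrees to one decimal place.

sin θ_c = n_air / n = 1.000 / 1.307 = 0.7651.
θ_c = arcsin(0.7651) = 49.92°.

49.9°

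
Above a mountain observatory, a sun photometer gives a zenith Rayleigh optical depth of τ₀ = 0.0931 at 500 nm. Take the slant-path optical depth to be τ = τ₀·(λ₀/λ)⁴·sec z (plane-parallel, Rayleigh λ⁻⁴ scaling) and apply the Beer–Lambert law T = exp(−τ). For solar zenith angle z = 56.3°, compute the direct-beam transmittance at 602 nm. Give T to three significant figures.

0.923

sec 56.3° = 1.8023.
τ = 0.0931 × (500/602)⁴ × 1.8023 = 0.0931 × 0.4759 × 1.8023 = 0.0798.
T = exp(−0.0798) = 0.9233.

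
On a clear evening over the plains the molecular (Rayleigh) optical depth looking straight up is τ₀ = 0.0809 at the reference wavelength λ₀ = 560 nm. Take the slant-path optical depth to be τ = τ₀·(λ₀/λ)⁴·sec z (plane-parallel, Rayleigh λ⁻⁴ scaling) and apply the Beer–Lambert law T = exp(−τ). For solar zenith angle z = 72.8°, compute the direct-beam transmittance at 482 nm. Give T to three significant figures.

0.607

sec 72.8° = 3.3817.
τ = 0.0809 × (560/482)⁴ × 3.3817 = 0.0809 × 1.8221 × 3.3817 = 0.4985.
T = exp(−0.4985) = 0.6075.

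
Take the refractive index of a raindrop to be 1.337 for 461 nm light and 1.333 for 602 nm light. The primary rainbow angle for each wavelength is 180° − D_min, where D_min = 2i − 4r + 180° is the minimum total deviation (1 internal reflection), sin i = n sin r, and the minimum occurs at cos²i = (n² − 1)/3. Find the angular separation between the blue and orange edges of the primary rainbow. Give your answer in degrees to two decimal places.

At 461 nm (n = 1.337): cos²i = 0.26252 → i = 59.178°, r = 39.964°, D_min = 138.500°, rainbow angle = 41.500°.
At 602 nm (n = 1.333): cos²i = 0.25896 → i = 59.410°, r = 40.225°, D_min = 137.922°, rainbow angle = 42.078°.
Angular width = |41.500° − 42.078°| = 0.578°.

0.58°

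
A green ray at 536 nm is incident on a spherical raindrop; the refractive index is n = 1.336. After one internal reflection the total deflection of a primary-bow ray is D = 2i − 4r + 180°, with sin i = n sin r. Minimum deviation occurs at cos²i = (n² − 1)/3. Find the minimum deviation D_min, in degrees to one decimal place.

cos²i = (1.78490 − 1)/3 = 0.26163; i = arccos(0.51150) = 59.236°.
sin r = sin 59.236°/1.336 = 0.64318; r = 40.029°.
D_min = 2·59.236° − 4·40.029° + 180° = 138.356°.

138.4°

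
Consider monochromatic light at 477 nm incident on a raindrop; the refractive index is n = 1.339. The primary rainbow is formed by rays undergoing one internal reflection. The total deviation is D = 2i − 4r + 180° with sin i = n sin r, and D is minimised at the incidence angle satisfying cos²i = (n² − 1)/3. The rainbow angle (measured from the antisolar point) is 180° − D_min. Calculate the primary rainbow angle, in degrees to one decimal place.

cos²i = (1.79292 − 1)/3 = 0.26431; i = arccos(0.51411) = 59.062°.
sin r = sin 59.062°/1.339 = 0.64057; r = 39.834°.
D_min = 2·59.062° − 4·39.834° + 180° = 138.786°.
Rainbow angle = 180° − D_min = 41.214°.

41.2°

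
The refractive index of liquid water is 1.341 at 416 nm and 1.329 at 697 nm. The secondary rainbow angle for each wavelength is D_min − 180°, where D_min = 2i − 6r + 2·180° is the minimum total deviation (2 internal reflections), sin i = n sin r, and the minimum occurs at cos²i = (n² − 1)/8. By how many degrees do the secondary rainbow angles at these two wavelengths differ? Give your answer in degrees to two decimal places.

At 416 nm (n = 1.341): cos²i = 0.09979 → i = 71.586°, r = 45.034°, D_min = 232.966°, rainbow angle = 52.966°.
At 697 nm (n = 1.329): cos²i = 0.09578 → i = 71.972°, r = 45.685°, D_min = 229.837°, rainbow angle = 49.837°.
Angular width = |52.966° − 49.837°| = 3.129°.

3.13°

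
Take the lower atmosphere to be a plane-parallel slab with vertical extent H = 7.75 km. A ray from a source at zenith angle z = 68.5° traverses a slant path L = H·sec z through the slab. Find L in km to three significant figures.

21.1 km

sec z = 1/cos 68.5° = 2.7285.
L = 7.75 × 2.7285 = 21.146 km.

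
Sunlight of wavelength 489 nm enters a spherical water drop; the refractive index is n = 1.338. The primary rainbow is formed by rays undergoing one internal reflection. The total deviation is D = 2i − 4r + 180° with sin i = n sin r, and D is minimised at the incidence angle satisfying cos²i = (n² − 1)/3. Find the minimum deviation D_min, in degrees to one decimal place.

cos²i = (1.79024 − 1)/3 = 0.26341; i = arccos(0.51324) = 59.120°.
sin r = sin 59.120°/1.338 = 0.64144; r = 39.899°.
D_min = 2·59.120° − 4·39.899° + 180° = 138.643°.

138.6°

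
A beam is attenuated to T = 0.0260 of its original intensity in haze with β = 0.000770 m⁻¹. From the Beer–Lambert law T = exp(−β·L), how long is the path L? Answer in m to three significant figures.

4740 m

Beer–Lambert: T = exp(−βL) ⇒ L = −ln(T)/β = −ln(0.0260)/0.000770 = 3.6497/0.000770 = 4740 m.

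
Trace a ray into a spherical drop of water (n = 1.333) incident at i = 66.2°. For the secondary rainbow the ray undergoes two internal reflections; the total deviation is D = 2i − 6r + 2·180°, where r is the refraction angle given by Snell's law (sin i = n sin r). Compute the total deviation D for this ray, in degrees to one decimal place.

sin r = sin 66.2° / 1.333 = 0.9150/1.333 = 0.6864; r = 43.35°.
D = 2·66.2° − 6·43.35° + 2·180° = 132.40° − 260.07° + 360° = 232.33°.

232.3°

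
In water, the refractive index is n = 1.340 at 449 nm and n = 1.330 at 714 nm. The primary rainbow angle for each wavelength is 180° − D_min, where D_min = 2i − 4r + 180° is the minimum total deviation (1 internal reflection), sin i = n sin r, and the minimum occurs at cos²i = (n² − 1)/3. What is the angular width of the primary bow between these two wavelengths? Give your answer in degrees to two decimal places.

At 449 nm (n = 1.340): cos²i = 0.26520 → i = 59.004°, r = 39.770°, D_min = 138.929°, rainbow angle = 41.071°.
At 714 nm (n = 1.330): cos²i = 0.25630 → i = 59.585°, r = 40.422°, D_min = 137.484°, rainbow angle = 42.516°.
Angular width = |41.071° − 42.516°| = 1.445°.

1.45°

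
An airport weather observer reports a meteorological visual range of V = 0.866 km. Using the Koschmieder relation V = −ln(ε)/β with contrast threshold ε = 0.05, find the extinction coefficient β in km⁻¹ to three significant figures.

β = −ln(0.05) / V = 2.996 / 0.866 = 3.4593 km⁻¹.

3.46 km⁻¹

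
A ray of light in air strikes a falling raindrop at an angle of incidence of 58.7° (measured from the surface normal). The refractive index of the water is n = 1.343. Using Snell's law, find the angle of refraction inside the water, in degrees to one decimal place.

Snell: sin θ_r = sin θ_i / n = sin 58.7° / 1.343 = 0.8545 / 1.343 = 0.6362.
θ_r = arcsin(0.6362) = 39.51°.

39.5°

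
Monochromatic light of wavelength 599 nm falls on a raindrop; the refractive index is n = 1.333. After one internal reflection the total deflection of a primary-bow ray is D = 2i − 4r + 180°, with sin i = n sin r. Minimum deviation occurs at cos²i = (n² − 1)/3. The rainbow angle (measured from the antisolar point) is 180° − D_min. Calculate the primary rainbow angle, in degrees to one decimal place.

42.1°

cos²i = (1.77689 − 1)/3 = 0.25896; i = arccos(0.50888) = 59.410°.
sin r = sin 59.410°/1.333 = 0.64579; r = 40.225°.
D_min = 2·59.410° − 4·40.225° + 180° = 137.922°.
Rainbow angle = 180° − D_min = 42.078°.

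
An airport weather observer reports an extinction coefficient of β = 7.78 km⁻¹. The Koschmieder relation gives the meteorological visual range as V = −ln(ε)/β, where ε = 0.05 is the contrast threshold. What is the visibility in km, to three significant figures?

0.385 km

V = −ln(0.05) / 7.78 = 2.996 / 7.78 = 0.3851 km.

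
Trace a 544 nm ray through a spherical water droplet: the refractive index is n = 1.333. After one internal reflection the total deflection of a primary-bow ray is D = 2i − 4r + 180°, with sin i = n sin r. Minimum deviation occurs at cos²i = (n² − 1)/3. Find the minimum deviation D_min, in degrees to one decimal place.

137.9°

cos²i = (1.77689 − 1)/3 = 0.25896; i = arccos(0.50888) = 59.410°.
sin r = sin 59.410°/1.333 = 0.64579; r = 40.225°.
D_min = 2·59.410° − 4·40.225° + 180° = 137.922°.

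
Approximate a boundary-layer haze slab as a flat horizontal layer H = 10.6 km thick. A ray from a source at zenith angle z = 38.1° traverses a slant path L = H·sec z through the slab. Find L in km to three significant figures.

sec z = 1/cos 38.1° = 1.2708.
L = 10.6 × 1.2708 = 13.470 km.

13.5 km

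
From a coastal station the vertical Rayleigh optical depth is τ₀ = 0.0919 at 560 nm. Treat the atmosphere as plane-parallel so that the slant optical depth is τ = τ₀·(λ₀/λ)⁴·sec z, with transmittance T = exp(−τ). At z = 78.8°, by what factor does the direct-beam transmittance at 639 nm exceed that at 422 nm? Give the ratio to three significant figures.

3.28

Airmass: sec 78.8° = 5.1484.
τ(639 nm) = 0.0919 × (560/639)⁴ × 5.1484 = 0.0919 × 0.5899 × 5.1484 = 0.2791.
τ(422 nm) = 0.0919 × (560/422)⁴ × 5.1484 = 0.0919 × 3.1010 × 5.1484 = 1.4672.
T(639)/T(422) = exp(τ_B − τ_A) = exp(1.1881) = 3.2809.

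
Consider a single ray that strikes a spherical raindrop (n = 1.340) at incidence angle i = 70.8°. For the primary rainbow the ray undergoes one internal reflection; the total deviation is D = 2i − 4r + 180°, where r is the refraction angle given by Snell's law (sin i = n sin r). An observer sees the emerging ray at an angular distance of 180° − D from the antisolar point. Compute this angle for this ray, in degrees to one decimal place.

37.6°

sin r = sin 70.8° / 1.340 = 0.9444/1.340 = 0.7048; r = 44.81°.
D = 2·70.8° − 4·44.81° + 180° = 141.60° − 179.24° + 180° = 142.36°.
Angle from antisolar point = 180° − D = 37.64°.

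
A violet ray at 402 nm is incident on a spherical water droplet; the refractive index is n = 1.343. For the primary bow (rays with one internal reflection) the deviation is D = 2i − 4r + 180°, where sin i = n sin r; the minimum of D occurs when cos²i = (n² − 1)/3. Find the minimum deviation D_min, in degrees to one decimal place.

cos²i = (1.80365 − 1)/3 = 0.26788; i = arccos(0.51757) = 58.830°.
sin r = sin 58.830°/1.343 = 0.63711; r = 39.577°.
D_min = 2·58.830° − 4·39.577° + 180° = 139.354°.

139.4°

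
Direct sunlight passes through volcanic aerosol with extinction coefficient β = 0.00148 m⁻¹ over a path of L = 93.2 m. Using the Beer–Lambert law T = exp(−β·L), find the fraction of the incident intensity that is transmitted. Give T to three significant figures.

τ = β·L = 0.00148 × 93.2 = 0.1379.
T = exp(−0.1379) = 0.8712.

0.871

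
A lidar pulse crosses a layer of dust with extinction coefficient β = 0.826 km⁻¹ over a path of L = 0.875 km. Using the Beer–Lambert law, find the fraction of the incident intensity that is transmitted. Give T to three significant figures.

0.485

τ = β·L = 0.826 × 0.875 = 0.7228.
T = exp(−0.7228) = 0.4854.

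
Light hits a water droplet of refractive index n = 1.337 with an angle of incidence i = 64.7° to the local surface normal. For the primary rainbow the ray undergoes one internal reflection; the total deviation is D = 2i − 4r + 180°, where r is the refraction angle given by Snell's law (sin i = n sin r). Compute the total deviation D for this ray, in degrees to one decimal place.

139.2°

sin r = sin 64.7° / 1.337 = 0.9041/1.337 = 0.6762; r = 42.55°.
D = 2·64.7° − 4·42.55° + 180° = 129.40° − 170.19° + 180° = 139.21°.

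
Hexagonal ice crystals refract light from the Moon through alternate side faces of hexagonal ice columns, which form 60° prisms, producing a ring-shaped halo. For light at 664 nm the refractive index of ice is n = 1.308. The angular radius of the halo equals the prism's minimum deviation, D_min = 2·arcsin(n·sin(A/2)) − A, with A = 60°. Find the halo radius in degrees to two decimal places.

n·sin(A/2) = 1.308 × sin 30° = 1.308 × 0.5000 = 0.6540.
D_min = 2·arcsin(0.6540) − 60° = 2 × 40.844° − 60° = 21.688°.

21.69°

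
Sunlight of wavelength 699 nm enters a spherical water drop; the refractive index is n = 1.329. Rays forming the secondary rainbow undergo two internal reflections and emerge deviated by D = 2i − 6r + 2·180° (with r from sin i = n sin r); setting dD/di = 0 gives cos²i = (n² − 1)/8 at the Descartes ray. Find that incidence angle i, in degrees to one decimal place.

cos²i = (1.329² − 1)/8 = (1.76624 − 1)/8 = 0.09578.
cos i = 0.30948, so i = 71.972°.

72.0°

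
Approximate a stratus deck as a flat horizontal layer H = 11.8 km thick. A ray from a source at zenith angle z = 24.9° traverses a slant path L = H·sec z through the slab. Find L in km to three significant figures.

13.0 km

sec z = 1/cos 24.9° = 1.1025.
L = 11.8 × 1.1025 = 13.009 km.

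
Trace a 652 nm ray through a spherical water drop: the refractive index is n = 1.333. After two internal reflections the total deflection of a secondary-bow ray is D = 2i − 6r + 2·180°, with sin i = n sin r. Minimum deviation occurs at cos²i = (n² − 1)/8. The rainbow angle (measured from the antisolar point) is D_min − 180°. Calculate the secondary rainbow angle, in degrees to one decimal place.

50.9°

cos²i = (1.77689 − 1)/8 = 0.09711; i = arccos(0.31163) = 71.843°.
sin r = sin 71.843°/1.333 = 0.71283; r = 45.466°.
D_min = 2·71.843° − 6·45.466° + 360° = 230.891°.
Rainbow angle = D_min − 180° = 50.891°.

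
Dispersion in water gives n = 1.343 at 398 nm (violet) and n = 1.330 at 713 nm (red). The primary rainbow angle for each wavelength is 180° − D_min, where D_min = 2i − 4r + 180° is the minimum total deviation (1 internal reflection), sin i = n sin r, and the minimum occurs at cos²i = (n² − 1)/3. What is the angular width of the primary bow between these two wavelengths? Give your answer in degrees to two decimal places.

At 398 nm (n = 1.343): cos²i = 0.26788 → i = 58.830°, r = 39.577°, D_min = 139.354°, rainbow angle = 40.646°.
At 713 nm (n = 1.330): cos²i = 0.25630 → i = 59.585°, r = 40.422°, D_min = 137.484°, rainbow angle = 42.516°.
Angular width = |40.646° − 42.516°| = 1.871°.

1.87°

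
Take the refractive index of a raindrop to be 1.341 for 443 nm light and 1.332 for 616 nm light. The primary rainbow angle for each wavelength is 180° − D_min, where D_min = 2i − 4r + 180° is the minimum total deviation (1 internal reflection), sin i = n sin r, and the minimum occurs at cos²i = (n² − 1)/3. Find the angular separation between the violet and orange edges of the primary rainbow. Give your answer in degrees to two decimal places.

At 443 nm (n = 1.341): cos²i = 0.26609 → i = 58.946°, r = 39.705°, D_min = 139.071°, rainbow angle = 40.929°.
At 616 nm (n = 1.332): cos²i = 0.25807 → i = 59.469°, r = 40.290°, D_min = 137.776°, rainbow angle = 42.224°.
Angular width = |40.929° − 42.224°| = 1.295°.

1.29°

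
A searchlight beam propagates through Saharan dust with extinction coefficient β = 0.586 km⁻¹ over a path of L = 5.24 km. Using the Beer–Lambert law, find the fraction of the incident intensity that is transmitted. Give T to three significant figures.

τ = β·L = 0.586 × 5.24 = 3.0706.
T = exp(−3.0706) = 0.0464.

0.0464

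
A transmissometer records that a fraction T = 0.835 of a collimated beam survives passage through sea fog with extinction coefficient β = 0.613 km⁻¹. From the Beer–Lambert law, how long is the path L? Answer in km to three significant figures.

0.294 km

Beer–Lambert: T = exp(−βL) ⇒ L = −ln(T)/β = −ln(0.835)/0.613 = 0.1803/0.613 = 0.2942 km.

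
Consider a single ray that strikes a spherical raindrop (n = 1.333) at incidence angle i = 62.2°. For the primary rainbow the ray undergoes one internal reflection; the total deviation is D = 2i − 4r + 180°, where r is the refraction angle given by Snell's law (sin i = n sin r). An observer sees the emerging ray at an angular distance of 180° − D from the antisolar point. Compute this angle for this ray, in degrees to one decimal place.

41.9°

sin r = sin 62.2° / 1.333 = 0.8846/1.333 = 0.6636; r = 41.58°.
D = 2·62.2° − 4·41.58° + 180° = 124.40° − 166.30° + 180° = 138.10°.
Angle from antisolar point = 180° − D = 41.90°.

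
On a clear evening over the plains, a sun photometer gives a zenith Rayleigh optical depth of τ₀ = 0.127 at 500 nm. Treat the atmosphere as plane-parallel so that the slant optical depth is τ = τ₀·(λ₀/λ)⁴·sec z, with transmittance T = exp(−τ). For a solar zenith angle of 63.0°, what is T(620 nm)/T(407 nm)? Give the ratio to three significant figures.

1.68

Airmass: sec 63.0° = 2.2027.
τ(620 nm) = 0.127 × (500/620)⁴ × 2.2027 = 0.127 × 0.4230 × 2.2027 = 0.1183.
τ(407 nm) = 0.127 × (500/407)⁴ × 2.2027 = 0.127 × 2.2777 × 2.2027 = 0.6372.
T(620)/T(407) = exp(τ_B − τ_A) = exp(0.5189) = 1.6801.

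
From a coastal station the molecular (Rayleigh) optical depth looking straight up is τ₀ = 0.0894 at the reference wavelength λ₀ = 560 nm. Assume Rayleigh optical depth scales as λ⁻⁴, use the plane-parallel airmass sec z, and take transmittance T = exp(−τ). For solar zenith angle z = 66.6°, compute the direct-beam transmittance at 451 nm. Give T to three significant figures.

sec 66.6° = 2.5180.
τ = 0.0894 × (560/451)⁴ × 2.5180 = 0.0894 × 2.3771 × 2.5180 = 0.5351.
T = exp(−0.5351) = 0.5856.

0.586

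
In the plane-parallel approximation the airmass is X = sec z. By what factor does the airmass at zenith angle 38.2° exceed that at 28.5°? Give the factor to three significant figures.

X(38.2°)/X(28.5°) = sec 38.2° / sec 28.5° = cos 28.5° / cos 38.2° = 0.8788/0.7859 = 1.1183.

1.12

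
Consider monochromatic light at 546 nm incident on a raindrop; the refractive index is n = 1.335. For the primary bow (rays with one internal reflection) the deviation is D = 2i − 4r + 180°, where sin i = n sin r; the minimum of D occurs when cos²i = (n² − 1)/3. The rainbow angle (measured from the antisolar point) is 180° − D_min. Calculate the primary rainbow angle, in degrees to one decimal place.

41.8°

cos²i = (1.78222 − 1)/3 = 0.26074; i = arccos(0.51063) = 59.294°.
sin r = sin 59.294°/1.335 = 0.64405; r = 40.094°.
D_min = 2·59.294° − 4·40.094° + 180° = 138.212°.
Rainbow angle = 180° − D_min = 41.788°.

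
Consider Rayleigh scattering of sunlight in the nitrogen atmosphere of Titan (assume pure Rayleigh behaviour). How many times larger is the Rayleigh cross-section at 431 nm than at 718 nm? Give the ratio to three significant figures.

Rayleigh scattering ∝ λ⁻⁴, so the ratio of coefficients is the inverse fourth power of the wavelength ratio.
σ(431)/σ(718) = (718/431)⁴ = (1.6659)⁴ = 7.702.

7.70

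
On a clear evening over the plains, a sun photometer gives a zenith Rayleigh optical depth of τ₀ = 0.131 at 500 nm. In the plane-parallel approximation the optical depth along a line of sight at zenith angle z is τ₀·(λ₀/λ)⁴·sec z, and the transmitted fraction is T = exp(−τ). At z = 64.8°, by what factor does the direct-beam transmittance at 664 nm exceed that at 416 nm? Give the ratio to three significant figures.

1.72

Airmass: sec 64.8° = 2.3486.
τ(664 nm) = 0.131 × (500/664)⁴ × 2.3486 = 0.131 × 0.3215 × 2.3486 = 0.0989.
τ(416 nm) = 0.131 × (500/416)⁴ × 2.3486 = 0.131 × 2.0869 × 2.3486 = 0.6421.
T(664)/T(416) = exp(τ_B − τ_A) = exp(0.5432) = 1.7214.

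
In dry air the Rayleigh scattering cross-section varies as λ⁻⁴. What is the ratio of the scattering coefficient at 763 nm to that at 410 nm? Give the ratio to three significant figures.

Rayleigh scattering ∝ λ⁻⁴, so the ratio of coefficients is the inverse fourth power of the wavelength ratio.
σ(763)/σ(410) = (410/763)⁴ = (0.5374)⁴ = 0.08338.

0.0834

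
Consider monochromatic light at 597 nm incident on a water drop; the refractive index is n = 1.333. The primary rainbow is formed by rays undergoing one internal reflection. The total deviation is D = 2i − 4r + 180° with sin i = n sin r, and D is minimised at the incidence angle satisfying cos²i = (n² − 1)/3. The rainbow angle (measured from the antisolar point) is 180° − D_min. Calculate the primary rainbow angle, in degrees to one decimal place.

cos²i = (1.77689 − 1)/3 = 0.25896; i = arccos(0.50888) = 59.410°.
sin r = sin 59.410°/1.333 = 0.64579; r = 40.225°.
D_min = 2·59.410° − 4·40.225° + 180° = 137.922°.
Rainbow angle = 180° − D_min = 42.078°.

42.1°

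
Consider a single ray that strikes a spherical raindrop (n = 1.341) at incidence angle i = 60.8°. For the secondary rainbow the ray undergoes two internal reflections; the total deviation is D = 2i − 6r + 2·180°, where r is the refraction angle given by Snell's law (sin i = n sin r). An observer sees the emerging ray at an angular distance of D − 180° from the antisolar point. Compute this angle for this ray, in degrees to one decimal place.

57.9°

sin r = sin 60.8° / 1.341 = 0.8729/1.341 = 0.6509; r = 40.61°.
D = 2·60.8° − 6·40.61° + 2·180° = 121.60° − 243.68° + 360° = 237.92°.
Angle from antisolar point = D − 180° = 57.92°.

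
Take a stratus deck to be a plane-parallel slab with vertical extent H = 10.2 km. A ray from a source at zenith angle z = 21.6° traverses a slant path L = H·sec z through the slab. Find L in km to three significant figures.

11.0 km

sec z = 1/cos 21.6° = 1.0755.
L = 10.2 × 1.0755 = 10.970 km.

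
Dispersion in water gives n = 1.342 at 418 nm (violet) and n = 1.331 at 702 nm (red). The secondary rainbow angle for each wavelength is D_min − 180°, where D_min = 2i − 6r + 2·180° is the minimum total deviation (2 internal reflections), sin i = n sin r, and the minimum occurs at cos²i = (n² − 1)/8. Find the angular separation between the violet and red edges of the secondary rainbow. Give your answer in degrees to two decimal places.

At 418 nm (n = 1.342): cos²i = 0.10012 → i = 71.554°, r = 44.981°, D_min = 233.222°, rainbow angle = 53.222°.
At 702 nm (n = 1.331): cos²i = 0.09645 → i = 71.907°, r = 45.575°, D_min = 230.365°, rainbow angle = 50.365°.
Angular width = |53.222° − 50.365°| = 2.857°.

2.86°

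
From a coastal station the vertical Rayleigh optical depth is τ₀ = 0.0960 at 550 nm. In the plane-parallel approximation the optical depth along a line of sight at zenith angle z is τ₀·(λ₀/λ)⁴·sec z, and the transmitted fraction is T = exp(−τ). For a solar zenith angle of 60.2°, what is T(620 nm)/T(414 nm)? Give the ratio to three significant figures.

Airmass: sec 60.2° = 2.0122.
τ(620 nm) = 0.0960 × (550/620)⁴ × 2.0122 = 0.0960 × 0.6193 × 2.0122 = 0.1196.
τ(414 nm) = 0.0960 × (550/414)⁴ × 2.0122 = 0.0960 × 3.1149 × 2.0122 = 0.6017.
T(620)/T(414) = exp(τ_B − τ_A) = exp(0.4821) = 1.6194.

1.62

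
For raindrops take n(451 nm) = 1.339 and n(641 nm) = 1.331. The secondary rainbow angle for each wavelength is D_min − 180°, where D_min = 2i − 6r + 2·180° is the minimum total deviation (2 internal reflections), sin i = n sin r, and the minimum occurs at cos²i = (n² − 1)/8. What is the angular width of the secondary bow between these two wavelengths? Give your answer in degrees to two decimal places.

2.09°

At 451 nm (n = 1.339): cos²i = 0.09912 → i = 71.650°, r = 45.141°, D_min = 232.451°, rainbow angle = 52.451°.
At 641 nm (n = 1.331): cos²i = 0.09645 → i = 71.907°, r = 45.575°, D_min = 230.365°, rainbow angle = 50.365°.
Angular width = |52.451° − 50.365°| = 2.086°.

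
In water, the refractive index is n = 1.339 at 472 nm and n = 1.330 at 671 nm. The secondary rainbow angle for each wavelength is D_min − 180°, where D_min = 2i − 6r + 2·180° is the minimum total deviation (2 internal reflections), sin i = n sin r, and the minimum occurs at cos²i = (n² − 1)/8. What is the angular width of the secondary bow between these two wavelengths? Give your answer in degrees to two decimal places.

2.35°

At 472 nm (n = 1.339): cos²i = 0.09912 → i = 71.650°, r = 45.141°, D_min = 232.451°, rainbow angle = 52.451°.
At 671 nm (n = 1.330): cos²i = 0.09611 → i = 71.940°, r = 45.630°, D_min = 230.101°, rainbow angle = 50.101°.
Angular width = |52.451° − 50.101°| = 2.350°.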